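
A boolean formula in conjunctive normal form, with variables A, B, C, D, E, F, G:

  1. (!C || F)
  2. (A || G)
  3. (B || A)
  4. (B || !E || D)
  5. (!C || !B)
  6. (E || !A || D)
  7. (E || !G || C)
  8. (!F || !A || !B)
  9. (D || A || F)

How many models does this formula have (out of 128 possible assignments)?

18

Split on A, then B.
  A=T, B=T: 5 of the 32 assignments to (C,D,E,F,G) work.
  A=T, B=F: 10 of the 32 assignments to (C,D,E,F,G) work.
  A=F, B=T: remaining (C,D,E,F,G) ∈ {(F,F,T,T,T); (F,T,T,F,T); (F,T,T,T,T)} — 3.
  A=F, B=F: a clause becomes empty — 0.
Total: 5 + 10 + 3 + 0 = 18.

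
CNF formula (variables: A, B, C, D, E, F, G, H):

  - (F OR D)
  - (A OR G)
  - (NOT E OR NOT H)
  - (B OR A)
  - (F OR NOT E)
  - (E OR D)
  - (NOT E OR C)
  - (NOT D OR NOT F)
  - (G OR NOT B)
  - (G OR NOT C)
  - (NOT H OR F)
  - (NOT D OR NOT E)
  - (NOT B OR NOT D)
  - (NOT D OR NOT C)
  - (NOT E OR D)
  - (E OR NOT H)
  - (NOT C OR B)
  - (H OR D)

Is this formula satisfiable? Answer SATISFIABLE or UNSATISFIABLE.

SATISFIABLE

Pure literal: A appears only positively; assign A = True.
Set B = False and propagate.
  then C is forced to False.
  then E is forced to False.
  then D is forced to True.
  then F is forced to False.
  then H is forced to False.
G is now unconstrained; take G = False.
So A=1, B=0, C=0, D=1, E=0, F=0, G=0, H=0 is a satisfying assignment.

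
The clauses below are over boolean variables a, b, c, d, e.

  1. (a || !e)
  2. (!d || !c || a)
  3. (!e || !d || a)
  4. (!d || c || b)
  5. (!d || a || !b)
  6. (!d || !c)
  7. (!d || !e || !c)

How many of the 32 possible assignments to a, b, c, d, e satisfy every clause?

Case analysis on d and a:
  d=1, a=1: remaining (b,c,e) ∈ {(1,0,0); (1,0,1)} — 2.
  d=1, a=0: a clause becomes empty — 0.
  d=0, a=1: b, c, e free → 2^3 = 8.
  d=0, a=0: remaining (b,c,e) ∈ {(0,0,0); (0,1,0); (1,0,0); (1,1,0)} — 4.
Total: 2 + 0 + 8 + 4 = 14.

14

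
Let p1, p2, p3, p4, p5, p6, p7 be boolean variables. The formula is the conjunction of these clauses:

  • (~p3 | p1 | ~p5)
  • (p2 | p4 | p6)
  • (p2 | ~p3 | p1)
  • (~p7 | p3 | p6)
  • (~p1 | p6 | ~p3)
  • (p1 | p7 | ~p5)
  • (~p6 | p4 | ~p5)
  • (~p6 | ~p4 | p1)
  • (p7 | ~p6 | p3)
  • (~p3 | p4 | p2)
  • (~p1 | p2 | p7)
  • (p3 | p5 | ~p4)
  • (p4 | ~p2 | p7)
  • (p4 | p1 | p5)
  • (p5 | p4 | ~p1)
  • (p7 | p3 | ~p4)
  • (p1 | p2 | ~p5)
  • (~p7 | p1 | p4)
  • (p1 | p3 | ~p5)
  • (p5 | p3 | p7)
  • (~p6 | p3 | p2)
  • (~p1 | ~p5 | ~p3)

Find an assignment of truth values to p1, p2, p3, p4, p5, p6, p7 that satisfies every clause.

p1=True, p2=False, p3=True, p4=True, p5=False, p6=True, p7=True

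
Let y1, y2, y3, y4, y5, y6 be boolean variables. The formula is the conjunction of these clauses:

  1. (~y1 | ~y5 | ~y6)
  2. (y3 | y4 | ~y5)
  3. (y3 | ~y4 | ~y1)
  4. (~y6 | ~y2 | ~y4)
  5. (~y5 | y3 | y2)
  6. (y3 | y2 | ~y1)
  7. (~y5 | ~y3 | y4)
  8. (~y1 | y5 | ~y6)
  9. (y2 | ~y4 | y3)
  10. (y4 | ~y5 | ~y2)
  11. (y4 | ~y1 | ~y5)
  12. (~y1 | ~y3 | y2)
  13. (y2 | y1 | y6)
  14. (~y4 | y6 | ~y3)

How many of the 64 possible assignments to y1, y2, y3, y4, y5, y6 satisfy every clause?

12

Case analysis on y3 and y4:
  y3=T, y4=T: remaining (y1,y2,y5,y6) ∈ {(F,F,F,T); (F,F,T,T)} — 2.
  y3=T, y4=F: remaining (y1,y2,y5,y6) ∈ {(F,F,F,T); (F,T,F,F); (F,T,F,T); (T,T,F,F)} — 4.
  y3=F, y4=T: remaining (y1,y2,y5,y6) ∈ {(F,T,F,F); (F,T,T,F)} — 2.
  y3=F, y4=F: remaining (y1,y2,y5,y6) ∈ {(F,F,F,T); (F,T,F,F); (F,T,F,T); (T,T,F,F)} — 4.
Total: 2 + 4 + 2 + 4 = 12.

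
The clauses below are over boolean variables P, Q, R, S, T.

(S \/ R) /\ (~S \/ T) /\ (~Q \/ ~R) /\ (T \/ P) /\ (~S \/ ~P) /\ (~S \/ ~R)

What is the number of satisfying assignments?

The models are:
  P=0 Q=0 R=0 S=1 T=1
  P=0 Q=0 R=1 S=0 T=1
  P=0 Q=1 R=0 S=1 T=1
  P=1 Q=0 R=1 S=0 T=0
  P=1 Q=0 R=1 S=0 T=1
Count: 5.

5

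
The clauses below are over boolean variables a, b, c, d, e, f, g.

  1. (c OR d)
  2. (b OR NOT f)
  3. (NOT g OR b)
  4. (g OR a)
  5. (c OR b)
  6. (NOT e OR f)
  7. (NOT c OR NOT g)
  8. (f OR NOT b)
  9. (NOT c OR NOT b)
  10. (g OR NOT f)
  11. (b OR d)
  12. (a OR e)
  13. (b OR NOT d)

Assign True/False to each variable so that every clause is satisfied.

a=True, b=True, c=False, d=True, e=True, f=True, g=True

Check each clause:
  1. (d OR c) — d is true.
  2. (NOT f OR b) — b is true.
  3. (b OR NOT g) — b is true.
  4. (a OR g) — a is true.
  5. (c OR b) — b is true.
  6. (NOT e OR f) — f is true.
  7. (NOT g OR NOT c) — NOT c is true.
  8. (NOT b OR f) — f is true.
  9. (NOT c OR NOT b) — NOT c is true.
  10. (NOT f OR g) — g is true.
  11. (d OR b) — b is true.
  12. (a OR e) — a is true.
  13. (NOT d OR b) — b is true.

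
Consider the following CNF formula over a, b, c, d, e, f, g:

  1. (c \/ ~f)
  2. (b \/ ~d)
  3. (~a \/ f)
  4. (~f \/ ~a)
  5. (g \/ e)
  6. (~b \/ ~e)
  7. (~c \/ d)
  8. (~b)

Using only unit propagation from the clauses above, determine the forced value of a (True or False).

False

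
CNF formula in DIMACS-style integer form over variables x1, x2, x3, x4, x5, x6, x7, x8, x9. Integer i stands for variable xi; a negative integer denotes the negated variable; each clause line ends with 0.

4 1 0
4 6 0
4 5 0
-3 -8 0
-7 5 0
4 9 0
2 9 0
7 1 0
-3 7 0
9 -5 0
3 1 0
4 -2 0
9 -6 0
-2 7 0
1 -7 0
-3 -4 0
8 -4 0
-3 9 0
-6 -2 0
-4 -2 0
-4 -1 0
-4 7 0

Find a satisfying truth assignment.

x1=1, x2=0, x3=0, x4=0, x5=1, x6=1, x7=1, x8=1, x9=1

Check each clause:
  1. (x4 \/ x1) — x1 is true.
  2. (x4 \/ x6) — x6 is true.
  3. (x5 \/ x4) — x5 is true.
  4. (~x8 \/ ~x3) — ~x3 is true.
  5. (x5 \/ ~x7) — x5 is true.
  6. (x4 \/ x9) — x9 is true.
  7. (x9 \/ x2) — x9 is true.
  8. (x1 \/ x7) — x1 is true.
  9. (x7 \/ ~x3) — ~x3 is true.
  10. (x9 \/ ~x5) — x9 is true.
  11. (x1 \/ x3) — x1 is true.
  12. (~x2 \/ x4) — ~x2 is true.
  13. (x9 \/ ~x6) — x9 is true.
  14. (~x2 \/ x7) — ~x2 is true.
  15. (x1 \/ ~x7) — x1 is true.
  16. (~x4 \/ ~x3) — ~x4 is true.
  17. (x8 \/ ~x4) — x8 is true.
  18. (x9 \/ ~x3) — x9 is true.
  19. (~x6 \/ ~x2) — ~x2 is true.
  20. (~x4 \/ ~x2) — ~x4 is true.
  21. (~x1 \/ ~x4) — ~x4 is true.
  22. (x7 \/ ~x4) — ~x4 is true.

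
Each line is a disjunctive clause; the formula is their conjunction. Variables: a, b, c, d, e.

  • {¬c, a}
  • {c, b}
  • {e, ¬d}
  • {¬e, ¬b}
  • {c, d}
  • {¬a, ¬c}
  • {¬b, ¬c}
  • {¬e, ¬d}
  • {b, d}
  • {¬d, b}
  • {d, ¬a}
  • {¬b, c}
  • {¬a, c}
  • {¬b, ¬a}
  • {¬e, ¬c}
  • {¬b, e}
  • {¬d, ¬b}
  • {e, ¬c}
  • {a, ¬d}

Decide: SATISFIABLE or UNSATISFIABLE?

UNSATISFIABLE

b = True:
  propagation gives e=False; an empty clause results — contradiction.
b = False:
  propagation gives c=True, a=True; an empty clause results — contradiction.
Every branch closes, so no satisfying assignment exists.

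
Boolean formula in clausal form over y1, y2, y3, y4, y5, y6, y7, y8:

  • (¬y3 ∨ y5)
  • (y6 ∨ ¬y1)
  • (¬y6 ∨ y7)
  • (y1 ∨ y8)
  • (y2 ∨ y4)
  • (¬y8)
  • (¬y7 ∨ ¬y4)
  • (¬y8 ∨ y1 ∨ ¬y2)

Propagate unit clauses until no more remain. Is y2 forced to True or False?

True

(¬y8) is a unit clause: y8 = False.
(y1 ∨ y8): since y8 = False, the clause reduces to (y1). y1 = True.
From (¬y1 ∨ y6) and y1 = True: y6 = True.
In (¬y6 ∨ y7), ¬y6 is now false; y7 must hold, so y7 = True.
(¬y4 ∨ ¬y7) with y7 = True leaves only ¬y4, so y4 = False.
In (y2 ∨ y4), y4 is now false; y2 must hold, so y2 = True.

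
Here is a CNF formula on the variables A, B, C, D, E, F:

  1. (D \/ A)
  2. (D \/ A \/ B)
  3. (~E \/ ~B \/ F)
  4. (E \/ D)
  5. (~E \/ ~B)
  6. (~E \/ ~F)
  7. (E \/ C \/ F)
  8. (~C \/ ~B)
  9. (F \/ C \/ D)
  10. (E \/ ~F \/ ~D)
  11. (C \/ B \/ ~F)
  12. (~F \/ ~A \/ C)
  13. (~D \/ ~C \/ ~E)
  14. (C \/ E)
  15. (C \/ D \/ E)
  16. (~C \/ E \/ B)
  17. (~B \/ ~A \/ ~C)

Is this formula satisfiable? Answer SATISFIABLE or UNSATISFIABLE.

SATISFIABLE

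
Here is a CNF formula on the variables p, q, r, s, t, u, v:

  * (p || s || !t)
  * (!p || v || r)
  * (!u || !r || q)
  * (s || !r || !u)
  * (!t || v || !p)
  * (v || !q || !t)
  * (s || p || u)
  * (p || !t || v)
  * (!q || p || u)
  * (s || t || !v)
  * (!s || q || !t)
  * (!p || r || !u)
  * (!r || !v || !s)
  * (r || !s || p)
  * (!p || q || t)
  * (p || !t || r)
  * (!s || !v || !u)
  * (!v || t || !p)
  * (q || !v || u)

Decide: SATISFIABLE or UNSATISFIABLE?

Set p = False and propagate.
Set q = True and propagate.
  then u is forced to True.
Branch on r: take r = False.
  then s is forced to False.
  then t is forced to False.
  then v is forced to False.
Every clause has at least one true literal under this assignment.
So p = F, q = T, r = F, s = F, t = F, u = T, v = F is a satisfying assignment.

SATISFIABLE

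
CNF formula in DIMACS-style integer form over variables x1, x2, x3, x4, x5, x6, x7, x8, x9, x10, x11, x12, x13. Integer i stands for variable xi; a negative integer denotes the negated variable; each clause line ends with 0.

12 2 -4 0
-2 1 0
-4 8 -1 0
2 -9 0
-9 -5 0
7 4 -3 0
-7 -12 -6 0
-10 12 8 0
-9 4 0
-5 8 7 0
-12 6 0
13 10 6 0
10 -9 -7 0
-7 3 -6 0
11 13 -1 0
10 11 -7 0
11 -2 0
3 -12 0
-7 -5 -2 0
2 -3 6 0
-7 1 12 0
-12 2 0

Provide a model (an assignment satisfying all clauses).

x5 occurs only negated in the remaining clauses — set x5 = False.
Pure literal: x9 appears only negated; assign x9 = False.
Set x1 = False and propagate.
  then x2 is forced to False.
  then x12 is forced to False.
  then x4 is forced to False.
  then x7 is forced to False.
  then x3 is forced to False.
For the remaining variables, x6 = False, x8 = False, x10 = False, x11 = True, x13 = True works.

x1=False, x2=False, x3=False, x4=False, x5=False, x6=False, x7=False, x8=False, x9=False, x10=False, x11=True, x12=False, x13=True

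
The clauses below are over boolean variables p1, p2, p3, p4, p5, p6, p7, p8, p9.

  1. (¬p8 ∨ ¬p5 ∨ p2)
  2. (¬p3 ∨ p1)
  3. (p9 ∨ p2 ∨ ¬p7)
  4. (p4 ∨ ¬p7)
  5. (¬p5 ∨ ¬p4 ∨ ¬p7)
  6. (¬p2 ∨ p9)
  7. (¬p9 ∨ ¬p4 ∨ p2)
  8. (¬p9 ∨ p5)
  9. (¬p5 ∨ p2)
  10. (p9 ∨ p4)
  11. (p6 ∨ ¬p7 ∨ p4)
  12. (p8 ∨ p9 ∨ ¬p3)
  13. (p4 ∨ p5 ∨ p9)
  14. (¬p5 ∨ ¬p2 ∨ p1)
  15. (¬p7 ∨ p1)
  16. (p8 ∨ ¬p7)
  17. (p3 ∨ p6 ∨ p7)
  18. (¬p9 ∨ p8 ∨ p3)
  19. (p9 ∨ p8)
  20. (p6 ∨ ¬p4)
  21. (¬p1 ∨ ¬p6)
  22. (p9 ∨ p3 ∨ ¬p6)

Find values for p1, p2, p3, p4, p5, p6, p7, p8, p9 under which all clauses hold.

p1 = True, p2 = True, p3 = True, p4 = False, p5 = True, p6 = False, p7 = False, p8 = True, p9 = True

Check each clause:
  1. (¬p8 ∨ p2 ∨ ¬p5) — p2 is true.
  2. (¬p3 ∨ p1) — p1 is true.
  3. (¬p7 ∨ p9 ∨ p2) — p9 is true.
  4. (p4 ∨ ¬p7) — ¬p7 is true.
  5. (¬p7 ∨ ¬p4 ∨ ¬p5) — ¬p7 is true.
  6. (¬p2 ∨ p9) — p9 is true.
  7. (¬p4 ∨ ¬p9 ∨ p2) — p2 is true.
  8. (p5 ∨ ¬p9) — p5 is true.
  9. (p2 ∨ ¬p5) — p2 is true.
  10. (p9 ∨ p4) — p9 is true.
  11. (p4 ∨ ¬p7 ∨ p6) — ¬p7 is true.
  12. (p8 ∨ ¬p3 ∨ p9) — p8 is true.
  13. (p9 ∨ p4 ∨ p5) — p9 is true.
  14. (¬p2 ∨ ¬p5 ∨ p1) — p1 is true.
  15. (p1 ∨ ¬p7) — ¬p7 is true.
  16. (p8 ∨ ¬p7) — p8 is true.
  17. (p7 ∨ p3 ∨ p6) — p3 is true.
  18. (¬p9 ∨ p8 ∨ p3) — p8 is true.
  19. (p9 ∨ p8) — p8 is true.
  20. (¬p4 ∨ p6) — ¬p4 is true.
  21. (¬p1 ∨ ¬p6) — ¬p6 is true.
  22. (p3 ∨ ¬p6 ∨ p9) — p9 is true.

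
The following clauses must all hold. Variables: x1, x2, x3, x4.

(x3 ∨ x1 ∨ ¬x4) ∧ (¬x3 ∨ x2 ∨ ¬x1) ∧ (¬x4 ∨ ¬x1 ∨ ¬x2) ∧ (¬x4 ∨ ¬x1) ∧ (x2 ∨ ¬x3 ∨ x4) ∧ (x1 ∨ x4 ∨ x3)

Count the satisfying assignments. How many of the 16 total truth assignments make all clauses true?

The models are:
  x1=0 x2=0 x3=1 x4=1
  x1=0 x2=1 x3=1 x4=0
  x1=0 x2=1 x3=1 x4=1
  x1=1 x2=0 x3=0 x4=0
  x1=1 x2=1 x3=0 x4=0
  x1=1 x2=1 x3=1 x4=0
That's 6 in total.

6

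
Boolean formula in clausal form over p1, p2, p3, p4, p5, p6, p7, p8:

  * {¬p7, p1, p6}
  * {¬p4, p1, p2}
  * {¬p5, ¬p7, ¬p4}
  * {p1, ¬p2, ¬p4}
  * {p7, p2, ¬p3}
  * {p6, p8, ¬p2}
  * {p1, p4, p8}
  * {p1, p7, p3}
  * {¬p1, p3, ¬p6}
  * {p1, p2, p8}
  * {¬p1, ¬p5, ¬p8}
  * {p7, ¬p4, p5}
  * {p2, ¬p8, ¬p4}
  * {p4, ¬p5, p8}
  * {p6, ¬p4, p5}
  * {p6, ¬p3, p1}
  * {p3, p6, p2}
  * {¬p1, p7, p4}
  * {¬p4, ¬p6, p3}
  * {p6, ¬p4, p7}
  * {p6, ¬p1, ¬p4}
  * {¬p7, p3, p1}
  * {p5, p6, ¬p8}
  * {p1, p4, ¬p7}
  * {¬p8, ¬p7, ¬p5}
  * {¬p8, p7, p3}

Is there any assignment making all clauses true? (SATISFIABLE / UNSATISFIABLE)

SATISFIABLE

Try p1 = False.
Try p2 = True.
  then p4 is forced to False.
  then p8 is forced to True.
  then p7 is forced to False.
  then p3 is forced to True.
  then p6 is forced to True.
p5 is now unconstrained; take p5 = True.
Every clause has at least one true literal under this assignment.
So p1 = False, p2 = True, p3 = True, p4 = False, p5 = True, p6 = True, p7 = False, p8 = True is a satisfying assignment.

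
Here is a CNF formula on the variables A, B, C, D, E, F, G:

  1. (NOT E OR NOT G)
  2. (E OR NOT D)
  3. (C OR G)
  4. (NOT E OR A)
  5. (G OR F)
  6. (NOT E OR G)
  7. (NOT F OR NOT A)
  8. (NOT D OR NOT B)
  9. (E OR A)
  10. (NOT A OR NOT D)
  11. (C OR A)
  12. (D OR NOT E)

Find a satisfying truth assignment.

Pure literal: B appears only negated; assign B = False.
C occurs only positively in the remaining clauses — set C = True.
Branch on A: take A = True.
  then F is forced to False.
  then G is forced to True.
  then E is forced to False.
  then D is forced to False.

A = True  B = False  C = True  D = False  E = False  F = False  G = True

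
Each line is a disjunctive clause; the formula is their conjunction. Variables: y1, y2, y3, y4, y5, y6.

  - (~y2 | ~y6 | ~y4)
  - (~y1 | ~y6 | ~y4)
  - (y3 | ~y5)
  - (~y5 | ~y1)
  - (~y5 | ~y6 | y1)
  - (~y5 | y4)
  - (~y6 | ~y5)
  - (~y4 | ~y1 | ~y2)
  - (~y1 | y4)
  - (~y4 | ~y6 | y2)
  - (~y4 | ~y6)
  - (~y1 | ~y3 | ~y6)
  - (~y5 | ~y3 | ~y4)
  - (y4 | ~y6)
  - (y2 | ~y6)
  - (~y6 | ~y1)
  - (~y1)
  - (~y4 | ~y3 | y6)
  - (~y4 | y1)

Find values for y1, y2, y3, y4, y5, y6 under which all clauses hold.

y1 = F, y2 = F, y3 = F, y4 = F, y5 = F, y6 = F

(~y1) is a unit clause, so y1 = False.
The clause (~y4) is unit: y4 must be False.
(~y5) is a unit clause, so y5 = False.
The clause (~y6) is unit: y6 must be False.
y2, y3 are now unconstrained; take y2 = False, y3 = False.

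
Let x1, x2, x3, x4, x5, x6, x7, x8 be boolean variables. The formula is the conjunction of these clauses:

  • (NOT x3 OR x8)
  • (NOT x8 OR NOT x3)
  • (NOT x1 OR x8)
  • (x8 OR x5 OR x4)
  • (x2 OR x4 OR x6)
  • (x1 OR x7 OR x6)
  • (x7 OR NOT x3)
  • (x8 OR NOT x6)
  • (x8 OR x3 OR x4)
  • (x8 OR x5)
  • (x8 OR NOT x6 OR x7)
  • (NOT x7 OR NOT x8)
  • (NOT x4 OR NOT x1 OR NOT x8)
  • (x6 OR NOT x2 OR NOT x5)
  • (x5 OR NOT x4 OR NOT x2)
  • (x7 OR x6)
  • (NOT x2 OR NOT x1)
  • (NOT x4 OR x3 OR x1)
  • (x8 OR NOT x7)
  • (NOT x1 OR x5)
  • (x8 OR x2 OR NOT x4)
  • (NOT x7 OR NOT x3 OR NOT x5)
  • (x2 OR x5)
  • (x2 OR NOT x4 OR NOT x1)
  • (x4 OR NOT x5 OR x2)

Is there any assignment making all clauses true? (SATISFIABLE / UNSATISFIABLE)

Branch on x1: take x1 = False.
For the remaining variables, x2 = True, x3 = False, x4 = False, x5 = True, x6 = True, x7 = False, x8 = True works.
Every clause has at least one true literal under this assignment.
So x1=0, x2=1, x3=0, x4=0, x5=1, x6=1, x7=0, x8=1 is a satisfying assignment.

SATISFIABLE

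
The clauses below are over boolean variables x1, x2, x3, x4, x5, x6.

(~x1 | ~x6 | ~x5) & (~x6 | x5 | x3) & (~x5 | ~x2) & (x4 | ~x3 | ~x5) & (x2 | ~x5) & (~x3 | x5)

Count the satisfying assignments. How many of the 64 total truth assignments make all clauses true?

8

Case analysis on x5 and x3:
  x5=1, x3=1: a clause becomes empty — 0.
  x5=1, x3=0: a clause becomes empty — 0.
  x5=0, x3=1: a clause becomes empty — 0.
  x5=0, x3=0: forces x6=0; x1, x2, x4 free → 2^3 = 8.
Total: 0 + 0 + 0 + 8 = 8.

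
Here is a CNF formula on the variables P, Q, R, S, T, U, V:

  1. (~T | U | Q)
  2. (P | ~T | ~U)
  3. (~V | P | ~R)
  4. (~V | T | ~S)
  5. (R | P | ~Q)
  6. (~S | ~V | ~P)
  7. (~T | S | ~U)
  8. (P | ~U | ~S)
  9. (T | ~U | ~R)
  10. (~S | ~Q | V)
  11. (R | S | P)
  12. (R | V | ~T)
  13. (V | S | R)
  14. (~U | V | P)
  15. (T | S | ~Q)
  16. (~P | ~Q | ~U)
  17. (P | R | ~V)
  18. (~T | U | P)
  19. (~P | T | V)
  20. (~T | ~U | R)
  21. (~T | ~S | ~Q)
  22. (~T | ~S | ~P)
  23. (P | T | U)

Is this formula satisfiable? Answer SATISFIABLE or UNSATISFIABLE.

SATISFIABLE

Try P = True.
For the remaining variables, Q = True, R = False, S = False, T = True, U = False, V = True works.
Every clause has at least one true literal under this assignment.
So P = True  Q = True  R = False  S = False  T = True  U = False  V = True is a satisfying assignment.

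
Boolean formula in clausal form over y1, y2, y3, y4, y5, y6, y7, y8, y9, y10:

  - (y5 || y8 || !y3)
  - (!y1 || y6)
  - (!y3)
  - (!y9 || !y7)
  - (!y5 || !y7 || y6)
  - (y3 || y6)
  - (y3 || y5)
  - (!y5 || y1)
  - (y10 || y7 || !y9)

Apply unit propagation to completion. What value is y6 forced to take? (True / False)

True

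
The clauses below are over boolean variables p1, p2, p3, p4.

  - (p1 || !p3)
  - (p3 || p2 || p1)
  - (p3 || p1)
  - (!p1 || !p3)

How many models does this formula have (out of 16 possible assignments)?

4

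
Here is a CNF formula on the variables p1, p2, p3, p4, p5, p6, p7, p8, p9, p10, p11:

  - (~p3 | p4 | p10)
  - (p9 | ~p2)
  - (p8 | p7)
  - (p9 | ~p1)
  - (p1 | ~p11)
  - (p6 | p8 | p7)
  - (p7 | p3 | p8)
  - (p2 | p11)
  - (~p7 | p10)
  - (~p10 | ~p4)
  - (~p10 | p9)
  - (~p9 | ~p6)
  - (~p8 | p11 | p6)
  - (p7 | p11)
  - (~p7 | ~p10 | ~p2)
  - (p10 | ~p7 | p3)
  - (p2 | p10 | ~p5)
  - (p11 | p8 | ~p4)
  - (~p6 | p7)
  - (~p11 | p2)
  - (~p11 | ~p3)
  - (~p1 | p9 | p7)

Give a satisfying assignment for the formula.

Pure literal: p5 appears only negated; assign p5 = False.
Try p1 = True.
  then p9 is forced to True.
  then p6 is forced to False.
Branch on p2: take p2 = True.
Try p3 = False.
The remaining clauses are satisfied by p4 = False, p7 = False, p8 = True, p10 = False, p11 = True.
Every clause has at least one true literal under this assignment.

p1=True, p2=True, p3=False, p4=False, p5=False, p6=False, p7=False, p8=True, p9=True, p10=False, p11=True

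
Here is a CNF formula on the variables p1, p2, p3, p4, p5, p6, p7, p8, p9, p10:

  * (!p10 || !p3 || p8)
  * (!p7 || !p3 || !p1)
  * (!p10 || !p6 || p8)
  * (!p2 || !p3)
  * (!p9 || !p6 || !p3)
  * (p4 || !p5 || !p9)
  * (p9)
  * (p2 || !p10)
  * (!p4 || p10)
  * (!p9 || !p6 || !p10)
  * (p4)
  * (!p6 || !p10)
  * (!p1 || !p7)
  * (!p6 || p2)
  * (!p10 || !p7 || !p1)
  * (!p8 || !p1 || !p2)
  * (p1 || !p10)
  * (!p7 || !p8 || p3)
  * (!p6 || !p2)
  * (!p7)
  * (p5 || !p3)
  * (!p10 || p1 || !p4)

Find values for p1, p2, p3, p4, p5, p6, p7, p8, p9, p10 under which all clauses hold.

Unit propagation: (p9) forces p9 = True.
The clause (p4) is unit: p4 must be True.
The clause (p10) is unit: p10 must be True.
Unit propagation: (p2) forces p2 = True.
The clause (!p3) is unit: p3 must be False.
Unit propagation: (!p6) forces p6 = False.
(p1) is a unit clause, so p1 = True.
Unit propagation: (!p7) forces p7 = False.
Unit propagation: (!p8) forces p8 = False.
p5 is now unconstrained; take p5 = False.

p1 = True, p2 = True, p3 = False, p4 = True, p5 = False, p6 = False, p7 = False, p8 = False, p9 = True, p10 = True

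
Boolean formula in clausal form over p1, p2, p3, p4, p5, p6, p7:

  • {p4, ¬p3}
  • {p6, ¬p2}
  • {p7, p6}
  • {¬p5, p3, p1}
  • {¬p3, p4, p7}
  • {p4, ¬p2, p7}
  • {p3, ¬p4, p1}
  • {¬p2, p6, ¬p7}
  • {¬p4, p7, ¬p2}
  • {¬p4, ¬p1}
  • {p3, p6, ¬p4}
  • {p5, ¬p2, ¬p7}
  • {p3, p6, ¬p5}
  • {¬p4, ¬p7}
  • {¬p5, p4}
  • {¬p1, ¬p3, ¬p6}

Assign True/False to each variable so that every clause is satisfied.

p2 occurs only negated in the remaining clauses — set p2 = False.
Branch on p1: take p1 = False.
Branch on p3: take p3 = False.
  then p5 is forced to False.
  then p4 is forced to False.
Branch on p6: take p6 = False.
  then p7 is forced to True.
Every clause has at least one true literal under this assignment.
Check each clause:
  1. {¬p3, p4} — ¬p3 is true.
  2. {p6, ¬p2} — ¬p2 is true.
  3. {p7, p6} — p7 is true.
  4. {p1, p3, ¬p5} — ¬p5 is true.
  5. {p4, p7, ¬p3} — ¬p3 is true.
  6. {p7, p4, ¬p2} — ¬p2 is true.
  7. {p1, p3, ¬p4} — ¬p4 is true.
  8. {¬p7, p6, ¬p2} — ¬p2 is true.
  9. {¬p2, p7, ¬p4} — ¬p4 is true.
  10. {¬p1, ¬p4} — ¬p4 is true.
  11. {p6, p3, ¬p4} — ¬p4 is true.
  12. {¬p2, ¬p7, p5} — ¬p2 is true.
  13. {p6, ¬p5, p3} — ¬p5 is true.
  14. {¬p7, ¬p4} — ¬p4 is true.
  15. {¬p5, p4} — ¬p5 is true.
  16. {¬p6, ¬p3, ¬p1} — ¬p6 is true.

p1=False  p2=False  p3=False  p4=False  p5=False  p6=False  p7=True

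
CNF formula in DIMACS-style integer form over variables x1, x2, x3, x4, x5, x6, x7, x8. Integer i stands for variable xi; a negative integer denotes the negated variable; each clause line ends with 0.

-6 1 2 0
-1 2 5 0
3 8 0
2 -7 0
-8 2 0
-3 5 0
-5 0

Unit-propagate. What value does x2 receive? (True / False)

True

(NOT x5) is a unit clause: x5 = False.
(x5 OR NOT x3) with x5 = False leaves only NOT x3, so x3 = False.
In (x3 OR x8), x3 is now false; x8 must hold, so x8 = True.
From (NOT x8 OR x2) and x8 = True: x2 = True.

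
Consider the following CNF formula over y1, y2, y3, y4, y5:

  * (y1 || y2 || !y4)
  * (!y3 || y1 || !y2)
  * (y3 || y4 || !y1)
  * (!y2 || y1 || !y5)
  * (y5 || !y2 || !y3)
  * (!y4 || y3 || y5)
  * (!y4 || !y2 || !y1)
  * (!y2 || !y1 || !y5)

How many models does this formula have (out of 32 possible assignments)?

Split on y1, then y2.
  y1=T, y2=T: a clause becomes empty — 0.
  y1=T, y2=F: 5 of the 8 assignments to (y3,y4,y5) work.
  y1=F, y2=T: remaining (y3,y4,y5) ∈ {(F,F,F)} — 1.
  y1=F, y2=F: remaining (y3,y4,y5) ∈ {(F,F,F); (F,F,T); (T,F,F); (T,F,T)} — 4.
Total: 0 + 5 + 1 + 4 = 10.

10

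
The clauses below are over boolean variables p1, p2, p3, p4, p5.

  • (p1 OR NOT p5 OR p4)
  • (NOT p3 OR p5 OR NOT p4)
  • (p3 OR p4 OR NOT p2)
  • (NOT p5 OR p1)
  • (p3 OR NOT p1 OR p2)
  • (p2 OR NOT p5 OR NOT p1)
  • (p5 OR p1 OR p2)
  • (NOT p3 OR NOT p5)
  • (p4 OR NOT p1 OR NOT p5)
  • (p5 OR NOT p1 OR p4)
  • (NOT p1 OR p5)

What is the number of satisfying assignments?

3

Satisfying assignments:
  p1=F p2=T p3=F p4=T p5=F
  p1=F p2=T p3=T p4=F p5=F
  p1=T p2=T p3=F p4=T p5=T
Count: 3.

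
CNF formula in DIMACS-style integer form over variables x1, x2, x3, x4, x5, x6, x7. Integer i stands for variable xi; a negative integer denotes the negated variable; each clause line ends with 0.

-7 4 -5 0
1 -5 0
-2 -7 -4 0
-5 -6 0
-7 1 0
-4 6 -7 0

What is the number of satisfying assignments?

50

Split on x7, then x4.
  x7=1, x4=1: remaining (x1,x2,x3,x5,x6) ∈ {(1,0,0,0,1); (1,0,1,0,1)} — 2.
  x7=1, x4=0: forces x1=1; x5=0; x2, x3, x6 free → 2^3 = 8.
  x7=0, x4=1: x2, x3 free; 5 ways for (x1,x5,x6) × 2^2 = 20.
  x7=0, x4=0: x2, x3 free; 5 ways for (x1,x5,x6) × 2^2 = 20.
Total: 2 + 8 + 20 + 20 = 50.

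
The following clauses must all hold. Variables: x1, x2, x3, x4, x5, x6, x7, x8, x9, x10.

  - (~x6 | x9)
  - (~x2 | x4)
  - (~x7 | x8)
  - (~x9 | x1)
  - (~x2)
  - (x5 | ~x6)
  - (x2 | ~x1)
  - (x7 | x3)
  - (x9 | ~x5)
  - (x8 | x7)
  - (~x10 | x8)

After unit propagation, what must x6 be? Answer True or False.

Unit clause (~x2) sets x2 = False.
In (~x1 | x2), x2 is now false; ~x1 must hold, so x1 = False.
From (x1 | ~x9) and x1 = False: x9 = False.
From (~x6 | x9) and x9 = False: x6 = False.

False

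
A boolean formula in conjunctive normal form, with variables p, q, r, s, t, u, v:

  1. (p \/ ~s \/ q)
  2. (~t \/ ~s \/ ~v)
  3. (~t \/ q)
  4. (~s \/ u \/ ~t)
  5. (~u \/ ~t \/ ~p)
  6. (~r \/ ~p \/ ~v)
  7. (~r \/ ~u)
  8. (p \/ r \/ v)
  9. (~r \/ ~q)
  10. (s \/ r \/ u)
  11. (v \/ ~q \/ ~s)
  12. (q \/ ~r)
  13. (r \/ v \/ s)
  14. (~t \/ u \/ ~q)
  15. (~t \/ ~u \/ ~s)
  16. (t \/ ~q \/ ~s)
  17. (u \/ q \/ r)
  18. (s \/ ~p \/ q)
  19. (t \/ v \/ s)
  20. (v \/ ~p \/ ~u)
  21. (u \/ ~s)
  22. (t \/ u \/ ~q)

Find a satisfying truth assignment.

p = F, q = T, r = F, s = F, t = F, u = T, v = T

Branch on p: take p = False.
For the remaining variables, q = True, r = False, s = False, t = False, u = True, v = True works.
Check each clause:
  1. (q \/ p \/ ~s) — q is true.
  2. (~s \/ ~v \/ ~t) — ~t is true.
  3. (~t \/ q) — q is true.
  4. (~s \/ u \/ ~t) — ~t is true.
  5. (~u \/ ~p \/ ~t) — ~t is true.
  6. (~r \/ ~v \/ ~p) — ~r is true.
  7. (~r \/ ~u) — ~r is true.
  8. (r \/ v \/ p) — v is true.
  9. (~r \/ ~q) — ~r is true.
  10. (s \/ u \/ r) — u is true.
  11. (~s \/ v \/ ~q) — ~s is true.
  12. (~r \/ q) — q is true.
  13. (r \/ v \/ s) — v is true.
  14. (~t \/ u \/ ~q) — ~t is true.
  15. (~s \/ ~t \/ ~u) — ~t is true.
  16. (~s \/ t \/ ~q) — ~s is true.
  17. (u \/ q \/ r) — q is true.
  18. (~p \/ s \/ q) — q is true.
  19. (s \/ v \/ t) — v is true.
  20. (~p \/ v \/ ~u) — ~p is true.
  21. (u \/ ~s) — ~s is true.
  22. (u \/ ~q \/ t) — u is true.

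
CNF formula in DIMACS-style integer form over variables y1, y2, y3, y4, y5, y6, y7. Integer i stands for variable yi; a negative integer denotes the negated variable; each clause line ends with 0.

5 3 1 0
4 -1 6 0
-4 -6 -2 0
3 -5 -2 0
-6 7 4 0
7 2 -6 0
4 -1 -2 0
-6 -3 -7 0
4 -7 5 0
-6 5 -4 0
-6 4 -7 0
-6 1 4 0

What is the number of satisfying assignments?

34

Split on y4, then y6.
  y4=T, y6=T: remaining (y1,y2,y3,y5,y7) ∈ {(F,F,F,T,T); (T,F,F,T,T)} — 2.
  y4=T, y6=F: y7 free; 12 ways for (y1,y2,y3,y5) × 2^1 = 24.
  y4=F, y6=T: a clause becomes empty — 0.
  y4=F, y6=F: 8 of the 32 assignments to (y1,y2,y3,y5,y7) work.
Total: 2 + 24 + 0 + 8 = 34.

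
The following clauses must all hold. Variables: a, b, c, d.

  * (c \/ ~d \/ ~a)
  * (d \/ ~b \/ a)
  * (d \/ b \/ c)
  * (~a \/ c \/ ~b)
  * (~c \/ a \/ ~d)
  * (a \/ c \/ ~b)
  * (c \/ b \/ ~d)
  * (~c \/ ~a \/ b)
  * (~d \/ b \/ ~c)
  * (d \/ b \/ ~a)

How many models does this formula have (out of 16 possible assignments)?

3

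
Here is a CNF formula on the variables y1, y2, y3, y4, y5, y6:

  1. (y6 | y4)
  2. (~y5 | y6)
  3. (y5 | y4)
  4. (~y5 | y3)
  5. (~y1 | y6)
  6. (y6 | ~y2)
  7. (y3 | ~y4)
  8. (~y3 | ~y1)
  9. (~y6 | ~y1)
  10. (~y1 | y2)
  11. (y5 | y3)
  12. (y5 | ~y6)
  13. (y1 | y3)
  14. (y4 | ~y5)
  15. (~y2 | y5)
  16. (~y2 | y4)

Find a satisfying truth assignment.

Set y1 = False and propagate.
  then y3 is forced to True.
The remaining clauses are satisfied by y2 = False, y4 = True, y5 = False, y6 = False.

y1=F, y2=F, y3=T, y4=T, y5=F, y6=F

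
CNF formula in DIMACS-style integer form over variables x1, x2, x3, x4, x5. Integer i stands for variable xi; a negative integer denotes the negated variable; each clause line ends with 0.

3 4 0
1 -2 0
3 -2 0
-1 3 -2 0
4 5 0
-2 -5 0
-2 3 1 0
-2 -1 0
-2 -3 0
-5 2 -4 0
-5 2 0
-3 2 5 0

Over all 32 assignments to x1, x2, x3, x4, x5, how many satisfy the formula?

2

The models are:
  x1=F x2=F x3=F x4=T x5=F
  x1=T x2=F x3=F x4=T x5=F
That's 2 in total.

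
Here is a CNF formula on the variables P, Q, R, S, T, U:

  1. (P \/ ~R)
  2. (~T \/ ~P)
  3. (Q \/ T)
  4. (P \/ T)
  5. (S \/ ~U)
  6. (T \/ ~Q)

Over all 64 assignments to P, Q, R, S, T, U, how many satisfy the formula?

6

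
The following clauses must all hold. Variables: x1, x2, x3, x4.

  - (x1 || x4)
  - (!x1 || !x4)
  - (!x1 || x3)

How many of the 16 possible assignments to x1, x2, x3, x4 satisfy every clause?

6

Satisfying assignments:
  x1=F x2=F x3=F x4=T
  x1=F x2=F x3=T x4=T
  x1=F x2=T x3=F x4=T
  x1=F x2=T x3=T x4=T
  x1=T x2=F x3=T x4=F
  x1=T x2=T x3=T x4=F
Count: 6.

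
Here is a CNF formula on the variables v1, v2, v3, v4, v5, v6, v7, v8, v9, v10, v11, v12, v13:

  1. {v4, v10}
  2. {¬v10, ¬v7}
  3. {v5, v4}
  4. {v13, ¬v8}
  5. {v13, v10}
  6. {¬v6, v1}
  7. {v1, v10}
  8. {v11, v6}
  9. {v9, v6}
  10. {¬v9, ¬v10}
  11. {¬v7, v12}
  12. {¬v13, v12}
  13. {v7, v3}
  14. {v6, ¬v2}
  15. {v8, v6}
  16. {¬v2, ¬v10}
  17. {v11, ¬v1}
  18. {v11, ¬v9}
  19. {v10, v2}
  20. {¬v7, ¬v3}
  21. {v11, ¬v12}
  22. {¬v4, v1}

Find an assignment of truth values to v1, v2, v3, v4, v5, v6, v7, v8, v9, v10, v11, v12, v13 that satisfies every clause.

v1=T, v2=F, v3=T, v4=T, v5=F, v6=T, v7=F, v8=F, v9=F, v10=T, v11=T, v12=T, v13=T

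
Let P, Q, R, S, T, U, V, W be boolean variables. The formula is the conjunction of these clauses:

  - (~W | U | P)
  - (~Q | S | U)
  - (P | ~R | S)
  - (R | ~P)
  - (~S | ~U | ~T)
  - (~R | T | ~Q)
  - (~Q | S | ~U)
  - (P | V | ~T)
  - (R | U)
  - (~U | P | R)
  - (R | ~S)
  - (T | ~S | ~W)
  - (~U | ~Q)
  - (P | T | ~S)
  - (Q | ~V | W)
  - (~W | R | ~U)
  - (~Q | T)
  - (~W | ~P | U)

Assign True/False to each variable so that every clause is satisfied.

P=1, Q=0, R=1, S=1, T=0, U=1, V=0, W=0

Try P = True.
  then R is forced to True.
Try Q = False.
For the remaining variables, S = True, T = False, U = True, V = False, W = False works.
Every clause has at least one true literal under this assignment.
Check each clause:
  1. (U | P | ~W) — ~W is true.
  2. (~Q | S | U) — S is true.
  3. (S | P | ~R) — P is true.
  4. (~P | R) — R is true.
  5. (~S | ~U | ~T) — ~T is true.
  6. (~R | ~Q | T) — ~Q is true.
  7. (~U | S | ~Q) — S is true.
  8. (V | ~T | P) — P is true.
  9. (R | U) — R is true.
  10. (~U | P | R) — P is true.
  11. (R | ~S) — R is true.
  12. (~S | T | ~W) — ~W is true.
  13. (~Q | ~U) — ~Q is true.
  14. (~S | T | P) — P is true.
  15. (W | ~V | Q) — ~V is true.
  16. (R | ~W | ~U) — ~W is true.
  17. (~Q | T) — ~Q is true.
  18. (~W | ~P | U) — ~W is true.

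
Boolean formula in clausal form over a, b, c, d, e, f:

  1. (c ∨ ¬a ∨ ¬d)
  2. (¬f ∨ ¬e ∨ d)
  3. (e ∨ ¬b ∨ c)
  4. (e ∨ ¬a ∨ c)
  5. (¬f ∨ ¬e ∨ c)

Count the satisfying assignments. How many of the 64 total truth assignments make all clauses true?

38

Split on c, then e.
  c=T, e=T: a, b free; 3 ways for (d,f) × 2^2 = 12.
  c=T, e=F: a, b, d, f free → 2^4 = 16.
  c=F, e=T: b free; 3 ways for (a,d,f) × 2^1 = 6.
  c=F, e=F: remaining (a,b,d,f) ∈ {(F,F,F,F); (F,F,F,T); (F,F,T,F); (F,F,T,T)} — 4.
Total: 12 + 16 + 6 + 4 = 38.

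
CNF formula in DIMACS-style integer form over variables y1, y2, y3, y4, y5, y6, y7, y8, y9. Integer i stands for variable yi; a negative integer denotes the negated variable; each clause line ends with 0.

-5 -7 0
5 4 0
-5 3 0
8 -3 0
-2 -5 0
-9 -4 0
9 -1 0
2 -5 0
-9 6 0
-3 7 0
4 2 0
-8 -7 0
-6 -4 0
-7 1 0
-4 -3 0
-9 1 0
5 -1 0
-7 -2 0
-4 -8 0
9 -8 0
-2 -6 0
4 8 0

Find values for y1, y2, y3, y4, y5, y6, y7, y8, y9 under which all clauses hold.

Set y1 = False and propagate.
  then y7 is forced to False.
  then y3 is forced to False.
  then y5 is forced to False.
  then y4 is forced to True.
  then y9 is forced to False.
  then y6 is forced to False.
  then y8 is forced to False.
y2 is now unconstrained; take y2 = True.

y1=F, y2=T, y3=F, y4=T, y5=F, y6=F, y7=F, y8=F, y9=F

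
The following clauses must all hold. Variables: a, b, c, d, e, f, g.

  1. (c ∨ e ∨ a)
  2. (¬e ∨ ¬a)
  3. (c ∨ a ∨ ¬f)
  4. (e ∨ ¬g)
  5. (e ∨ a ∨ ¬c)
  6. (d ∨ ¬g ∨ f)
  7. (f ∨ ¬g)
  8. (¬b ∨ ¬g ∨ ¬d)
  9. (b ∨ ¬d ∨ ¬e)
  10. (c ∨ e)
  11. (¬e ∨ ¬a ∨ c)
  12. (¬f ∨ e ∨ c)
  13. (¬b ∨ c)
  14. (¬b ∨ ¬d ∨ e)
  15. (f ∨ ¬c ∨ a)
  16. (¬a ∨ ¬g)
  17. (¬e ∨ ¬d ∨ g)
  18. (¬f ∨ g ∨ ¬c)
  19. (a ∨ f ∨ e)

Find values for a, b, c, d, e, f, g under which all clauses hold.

a=True, b=True, c=True, d=False, e=False, f=False, g=False

Check each clause:
  1. (e ∨ a ∨ c) — a is true.
  2. (¬e ∨ ¬a) — ¬e is true.
  3. (c ∨ a ∨ ¬f) — a is true.
  4. (e ∨ ¬g) — ¬g is true.
  5. (e ∨ a ∨ ¬c) — a is true.
  6. (¬g ∨ f ∨ d) — ¬g is true.
  7. (f ∨ ¬g) — ¬g is true.
  8. (¬g ∨ ¬b ∨ ¬d) — ¬g is true.
  9. (¬d ∨ b ∨ ¬e) — b is true.
  10. (c ∨ e) — c is true.
  11. (c ∨ ¬e ∨ ¬a) — c is true.
  12. (e ∨ c ∨ ¬f) — ¬f is true.
  13. (c ∨ ¬b) — c is true.
  14. (¬b ∨ e ∨ ¬d) — ¬d is true.
  15. (f ∨ ¬c ∨ a) — a is true.
  16. (¬g ∨ ¬a) — ¬g is true.
  17. (¬d ∨ g ∨ ¬e) — ¬e is true.
  18. (g ∨ ¬c ∨ ¬f) — ¬f is true.
  19. (a ∨ f ∨ e) — a is true.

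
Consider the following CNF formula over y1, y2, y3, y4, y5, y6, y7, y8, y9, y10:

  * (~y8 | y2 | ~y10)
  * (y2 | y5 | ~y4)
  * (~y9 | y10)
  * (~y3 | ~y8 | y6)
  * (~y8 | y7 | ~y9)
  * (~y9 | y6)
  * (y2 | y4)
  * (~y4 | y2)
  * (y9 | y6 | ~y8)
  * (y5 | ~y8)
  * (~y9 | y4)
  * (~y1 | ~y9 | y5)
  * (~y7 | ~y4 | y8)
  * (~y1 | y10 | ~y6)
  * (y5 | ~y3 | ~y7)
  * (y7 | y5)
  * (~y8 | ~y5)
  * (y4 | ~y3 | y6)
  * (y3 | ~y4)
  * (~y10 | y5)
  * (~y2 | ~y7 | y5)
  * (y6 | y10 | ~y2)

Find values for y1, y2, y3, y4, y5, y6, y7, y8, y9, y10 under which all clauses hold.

Branch on y1: take y1 = True.
For the remaining variables, y2 = True, y3 = True, y4 = True, y5 = True, y6 = True, y7 = False, y8 = False, y9 = False, y10 = True works.
Every clause has at least one true literal under this assignment.

y1=T, y2=T, y3=T, y4=T, y5=T, y6=T, y7=F, y8=F, y9=F, y10=T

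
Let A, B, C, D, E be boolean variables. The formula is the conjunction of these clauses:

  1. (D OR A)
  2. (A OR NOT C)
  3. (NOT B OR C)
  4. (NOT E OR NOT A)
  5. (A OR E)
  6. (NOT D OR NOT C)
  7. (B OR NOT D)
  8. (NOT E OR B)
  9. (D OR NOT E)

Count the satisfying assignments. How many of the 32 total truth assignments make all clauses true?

The models are:
  A=1 B=0 C=0 D=0 E=0
  A=1 B=0 C=1 D=0 E=0
  A=1 B=1 C=1 D=0 E=0
Count: 3.

3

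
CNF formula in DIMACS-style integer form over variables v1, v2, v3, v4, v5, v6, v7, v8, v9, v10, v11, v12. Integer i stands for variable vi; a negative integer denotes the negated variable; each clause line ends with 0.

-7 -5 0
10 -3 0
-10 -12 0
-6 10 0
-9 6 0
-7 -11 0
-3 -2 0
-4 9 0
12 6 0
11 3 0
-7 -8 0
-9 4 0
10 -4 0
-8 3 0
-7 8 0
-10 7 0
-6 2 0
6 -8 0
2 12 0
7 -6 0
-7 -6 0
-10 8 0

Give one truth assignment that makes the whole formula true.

v1=False, v2=False, v3=False, v4=False, v5=True, v6=False, v7=False, v8=False, v9=False, v10=False, v11=True, v12=True

Check each clause:
  1. (¬v7 ∨ ¬v5) — ¬v7 is true.
  2. (v10 ∨ ¬v3) — ¬v3 is true.
  3. (¬v10 ∨ ¬v12) — ¬v10 is true.
  4. (v10 ∨ ¬v6) — ¬v6 is true.
  5. (¬v9 ∨ v6) — ¬v9 is true.
  6. (¬v11 ∨ ¬v7) — ¬v7 is true.
  7. (¬v3 ∨ ¬v2) — ¬v3 is true.
  8. (v9 ∨ ¬v4) — ¬v4 is true.
  9. (v12 ∨ v6) — v12 is true.
  10. (v11 ∨ v3) — v11 is true.
  11. (¬v8 ∨ ¬v7) — ¬v8 is true.
  12. (v4 ∨ ¬v9) — ¬v9 is true.
  13. (¬v4 ∨ v10) — ¬v4 is true.
  14. (v3 ∨ ¬v8) — ¬v8 is true.
  15. (¬v7 ∨ v8) — ¬v7 is true.
  16. (¬v10 ∨ v7) — ¬v10 is true.
  17. (¬v6 ∨ v2) — ¬v6 is true.
  18. (¬v8 ∨ v6) — ¬v8 is true.
  19. (v12 ∨ v2) — v12 is true.
  20. (¬v6 ∨ v7) — ¬v6 is true.
  21. (¬v6 ∨ ¬v7) — ¬v7 is true.
  22. (¬v10 ∨ v8) — ¬v10 is true.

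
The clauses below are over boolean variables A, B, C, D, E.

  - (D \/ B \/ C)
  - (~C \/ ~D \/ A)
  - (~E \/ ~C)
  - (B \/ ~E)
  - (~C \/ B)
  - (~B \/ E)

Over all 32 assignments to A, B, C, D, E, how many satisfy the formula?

6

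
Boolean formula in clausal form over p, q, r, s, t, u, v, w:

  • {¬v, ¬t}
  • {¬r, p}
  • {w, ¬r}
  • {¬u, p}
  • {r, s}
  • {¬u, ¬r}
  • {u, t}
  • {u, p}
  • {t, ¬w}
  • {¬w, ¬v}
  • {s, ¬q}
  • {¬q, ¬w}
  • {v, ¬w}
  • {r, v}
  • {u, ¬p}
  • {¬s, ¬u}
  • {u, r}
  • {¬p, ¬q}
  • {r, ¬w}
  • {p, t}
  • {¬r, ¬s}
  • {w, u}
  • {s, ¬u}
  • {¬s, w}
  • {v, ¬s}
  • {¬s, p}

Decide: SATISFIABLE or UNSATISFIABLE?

UNSATISFIABLE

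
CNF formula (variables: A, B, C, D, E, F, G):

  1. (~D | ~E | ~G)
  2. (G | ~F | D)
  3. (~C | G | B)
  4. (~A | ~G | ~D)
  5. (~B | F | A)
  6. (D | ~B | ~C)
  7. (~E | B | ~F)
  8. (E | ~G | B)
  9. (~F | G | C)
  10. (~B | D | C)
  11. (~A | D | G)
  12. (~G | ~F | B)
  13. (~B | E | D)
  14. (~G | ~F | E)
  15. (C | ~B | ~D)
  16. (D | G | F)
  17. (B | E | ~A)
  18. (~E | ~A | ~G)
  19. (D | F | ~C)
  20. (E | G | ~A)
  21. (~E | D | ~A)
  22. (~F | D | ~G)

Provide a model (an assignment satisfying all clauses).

A=1, B=1, C=1, D=1, E=1, F=1, G=0

Check each clause:
  1. (~E | ~D | ~G) — ~G is true.
  2. (G | D | ~F) — D is true.
  3. (~C | G | B) — B is true.
  4. (~G | ~D | ~A) — ~G is true.
  5. (F | ~B | A) — A is true.
  6. (~C | ~B | D) — D is true.
  7. (~F | B | ~E) — B is true.
  8. (E | ~G | B) — ~G is true.
  9. (~F | G | C) — C is true.
  10. (C | ~B | D) — C is true.
  11. (D | ~A | G) — D is true.
  12. (~F | B | ~G) — ~G is true.
  13. (~B | D | E) — D is true.
  14. (E | ~F | ~G) — ~G is true.
  15. (~D | ~B | C) — C is true.
  16. (G | D | F) — D is true.
  17. (B | ~A | E) — B is true.
  18. (~E | ~G | ~A) — ~G is true.
  19. (~C | F | D) — D is true.
  20. (E | G | ~A) — E is true.
  21. (~E | D | ~A) — D is true.
  22. (D | ~F | ~G) — ~G is true.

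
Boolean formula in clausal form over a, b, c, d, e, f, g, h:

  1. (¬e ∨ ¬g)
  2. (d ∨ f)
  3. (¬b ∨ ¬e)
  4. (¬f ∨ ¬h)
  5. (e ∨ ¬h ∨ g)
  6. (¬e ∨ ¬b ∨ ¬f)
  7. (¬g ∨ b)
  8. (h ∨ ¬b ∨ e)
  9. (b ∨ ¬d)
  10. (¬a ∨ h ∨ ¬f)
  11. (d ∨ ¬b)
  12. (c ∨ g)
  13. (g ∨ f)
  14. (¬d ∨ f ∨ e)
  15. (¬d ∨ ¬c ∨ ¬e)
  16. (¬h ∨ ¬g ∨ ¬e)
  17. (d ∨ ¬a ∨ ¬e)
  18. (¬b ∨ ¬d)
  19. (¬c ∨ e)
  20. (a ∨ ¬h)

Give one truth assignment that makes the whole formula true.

Try a = False.
  then h is forced to False.
The remaining clauses are satisfied by b = False, c = True, d = False, e = True, f = True, g = False.
Every clause has at least one true literal under this assignment.

a = False, b = False, c = True, d = False, e = True, f = True, g = False, h = False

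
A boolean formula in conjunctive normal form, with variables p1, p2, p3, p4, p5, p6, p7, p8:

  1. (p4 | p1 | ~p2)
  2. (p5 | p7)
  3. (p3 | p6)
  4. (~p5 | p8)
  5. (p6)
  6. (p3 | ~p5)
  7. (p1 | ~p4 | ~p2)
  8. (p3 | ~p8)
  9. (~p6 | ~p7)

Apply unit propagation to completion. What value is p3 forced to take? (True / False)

True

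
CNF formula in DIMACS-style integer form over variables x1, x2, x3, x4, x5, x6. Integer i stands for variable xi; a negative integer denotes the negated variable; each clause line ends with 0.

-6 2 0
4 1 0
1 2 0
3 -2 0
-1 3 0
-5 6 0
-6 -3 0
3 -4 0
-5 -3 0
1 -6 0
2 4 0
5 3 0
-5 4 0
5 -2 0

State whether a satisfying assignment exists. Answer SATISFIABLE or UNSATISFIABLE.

Try x1 = True.
  then x3 is forced to True.
  then x6 is forced to False.
  then x5 is forced to False.
  then x2 is forced to False.
  then x4 is forced to True.
So x1=1  x2=0  x3=1  x4=1  x5=0  x6=0 is a satisfying assignment.

SATISFIABLE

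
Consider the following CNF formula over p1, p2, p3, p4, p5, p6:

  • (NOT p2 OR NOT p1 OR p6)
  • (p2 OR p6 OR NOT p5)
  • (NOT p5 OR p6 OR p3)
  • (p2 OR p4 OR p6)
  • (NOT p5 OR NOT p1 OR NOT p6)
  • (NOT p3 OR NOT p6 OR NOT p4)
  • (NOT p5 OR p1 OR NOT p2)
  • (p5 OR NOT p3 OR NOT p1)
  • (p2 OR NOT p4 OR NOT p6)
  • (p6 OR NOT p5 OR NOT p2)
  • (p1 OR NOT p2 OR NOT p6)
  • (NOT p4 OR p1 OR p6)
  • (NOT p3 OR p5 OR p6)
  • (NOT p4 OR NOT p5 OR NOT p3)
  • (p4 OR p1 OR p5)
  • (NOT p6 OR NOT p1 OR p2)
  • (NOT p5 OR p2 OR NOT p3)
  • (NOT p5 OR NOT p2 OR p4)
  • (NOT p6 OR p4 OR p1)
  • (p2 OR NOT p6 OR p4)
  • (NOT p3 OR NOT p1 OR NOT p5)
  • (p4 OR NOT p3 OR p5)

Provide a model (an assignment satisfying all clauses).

p1 = 1, p2 = 1, p3 = 0, p4 = 1, p5 = 0, p6 = 1

Try p1 = True.
Try p2 = True.
  then p6 is forced to True.
  then p5 is forced to False.
  then p3 is forced to False.
p4 is now unconstrained; take p4 = True.
Check each clause:
  1. (p6 OR NOT p1 OR NOT p2) — p6 is true.
  2. (p6 OR p2 OR NOT p5) — p2 is true.
  3. (p3 OR p6 OR NOT p5) — p6 is true.
  4. (p2 OR p6 OR p4) — p2 is true.
  5. (NOT p6 OR NOT p5 OR NOT p1) — NOT p5 is true.
  6. (NOT p6 OR NOT p3 OR NOT p4) — NOT p3 is true.
  7. (NOT p5 OR p1 OR NOT p2) — p1 is true.
  8. (p5 OR NOT p1 OR NOT p3) — NOT p3 is true.
  9. (NOT p4 OR p2 OR NOT p6) — p2 is true.
  10. (NOT p5 OR p6 OR NOT p2) — NOT p5 is true.
  11. (NOT p2 OR NOT p6 OR p1) — p1 is true.
  12. (p6 OR NOT p4 OR p1) — p1 is true.
  13. (p5 OR p6 OR NOT p3) — NOT p3 is true.
  14. (NOT p5 OR NOT p4 OR NOT p3) — NOT p5 is true.
  15. (p5 OR p4 OR p1) — p1 is true.
  16. (NOT p1 OR p2 OR NOT p6) — p2 is true.
  17. (p2 OR NOT p5 OR NOT p3) — p2 is true.
  18. (p4 OR NOT p2 OR NOT p5) — NOT p5 is true.
  19. (NOT p6 OR p1 OR p4) — p1 is true.
  20. (p4 OR NOT p6 OR p2) — p2 is true.
  21. (NOT p3 OR NOT p1 OR NOT p5) — NOT p5 is true.
  22. (p5 OR NOT p3 OR p4) — NOT p3 is true.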